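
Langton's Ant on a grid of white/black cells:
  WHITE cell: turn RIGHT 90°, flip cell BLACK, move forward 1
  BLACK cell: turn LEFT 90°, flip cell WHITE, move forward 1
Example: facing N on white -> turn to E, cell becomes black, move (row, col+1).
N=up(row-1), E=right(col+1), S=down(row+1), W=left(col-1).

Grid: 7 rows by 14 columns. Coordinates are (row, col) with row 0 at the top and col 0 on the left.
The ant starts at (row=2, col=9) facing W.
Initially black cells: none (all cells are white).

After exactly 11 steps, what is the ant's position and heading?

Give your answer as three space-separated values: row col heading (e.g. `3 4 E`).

Answer: 4 10 S

Derivation:
Step 1: on WHITE (2,9): turn R to N, flip to black, move to (1,9). |black|=1
Step 2: on WHITE (1,9): turn R to E, flip to black, move to (1,10). |black|=2
Step 3: on WHITE (1,10): turn R to S, flip to black, move to (2,10). |black|=3
Step 4: on WHITE (2,10): turn R to W, flip to black, move to (2,9). |black|=4
Step 5: on BLACK (2,9): turn L to S, flip to white, move to (3,9). |black|=3
Step 6: on WHITE (3,9): turn R to W, flip to black, move to (3,8). |black|=4
Step 7: on WHITE (3,8): turn R to N, flip to black, move to (2,8). |black|=5
Step 8: on WHITE (2,8): turn R to E, flip to black, move to (2,9). |black|=6
Step 9: on WHITE (2,9): turn R to S, flip to black, move to (3,9). |black|=7
Step 10: on BLACK (3,9): turn L to E, flip to white, move to (3,10). |black|=6
Step 11: on WHITE (3,10): turn R to S, flip to black, move to (4,10). |black|=7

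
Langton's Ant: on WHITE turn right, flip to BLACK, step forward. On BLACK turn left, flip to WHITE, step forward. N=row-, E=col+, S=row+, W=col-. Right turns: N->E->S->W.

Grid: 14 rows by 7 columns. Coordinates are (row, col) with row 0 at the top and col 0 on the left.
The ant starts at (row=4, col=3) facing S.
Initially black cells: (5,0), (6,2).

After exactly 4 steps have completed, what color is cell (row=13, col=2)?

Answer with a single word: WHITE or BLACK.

Answer: WHITE

Derivation:
Step 1: on WHITE (4,3): turn R to W, flip to black, move to (4,2). |black|=3
Step 2: on WHITE (4,2): turn R to N, flip to black, move to (3,2). |black|=4
Step 3: on WHITE (3,2): turn R to E, flip to black, move to (3,3). |black|=5
Step 4: on WHITE (3,3): turn R to S, flip to black, move to (4,3). |black|=6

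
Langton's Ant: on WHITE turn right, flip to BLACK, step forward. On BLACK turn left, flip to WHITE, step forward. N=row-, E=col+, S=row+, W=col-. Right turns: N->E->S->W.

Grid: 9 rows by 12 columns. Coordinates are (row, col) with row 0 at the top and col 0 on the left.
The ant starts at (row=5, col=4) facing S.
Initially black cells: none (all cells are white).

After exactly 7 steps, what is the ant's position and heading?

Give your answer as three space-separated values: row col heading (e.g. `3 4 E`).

Step 1: on WHITE (5,4): turn R to W, flip to black, move to (5,3). |black|=1
Step 2: on WHITE (5,3): turn R to N, flip to black, move to (4,3). |black|=2
Step 3: on WHITE (4,3): turn R to E, flip to black, move to (4,4). |black|=3
Step 4: on WHITE (4,4): turn R to S, flip to black, move to (5,4). |black|=4
Step 5: on BLACK (5,4): turn L to E, flip to white, move to (5,5). |black|=3
Step 6: on WHITE (5,5): turn R to S, flip to black, move to (6,5). |black|=4
Step 7: on WHITE (6,5): turn R to W, flip to black, move to (6,4). |black|=5

Answer: 6 4 W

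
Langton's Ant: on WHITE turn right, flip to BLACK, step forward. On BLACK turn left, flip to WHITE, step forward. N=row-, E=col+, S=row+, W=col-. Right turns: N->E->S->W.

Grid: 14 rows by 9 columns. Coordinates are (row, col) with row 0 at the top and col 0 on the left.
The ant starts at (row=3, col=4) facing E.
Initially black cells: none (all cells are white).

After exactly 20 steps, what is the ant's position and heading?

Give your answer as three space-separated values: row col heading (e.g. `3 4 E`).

Answer: 1 2 W

Derivation:
Step 1: on WHITE (3,4): turn R to S, flip to black, move to (4,4). |black|=1
Step 2: on WHITE (4,4): turn R to W, flip to black, move to (4,3). |black|=2
Step 3: on WHITE (4,3): turn R to N, flip to black, move to (3,3). |black|=3
Step 4: on WHITE (3,3): turn R to E, flip to black, move to (3,4). |black|=4
Step 5: on BLACK (3,4): turn L to N, flip to white, move to (2,4). |black|=3
Step 6: on WHITE (2,4): turn R to E, flip to black, move to (2,5). |black|=4
Step 7: on WHITE (2,5): turn R to S, flip to black, move to (3,5). |black|=5
Step 8: on WHITE (3,5): turn R to W, flip to black, move to (3,4). |black|=6
Step 9: on WHITE (3,4): turn R to N, flip to black, move to (2,4). |black|=7
Step 10: on BLACK (2,4): turn L to W, flip to white, move to (2,3). |black|=6
Step 11: on WHITE (2,3): turn R to N, flip to black, move to (1,3). |black|=7
Step 12: on WHITE (1,3): turn R to E, flip to black, move to (1,4). |black|=8
Step 13: on WHITE (1,4): turn R to S, flip to black, move to (2,4). |black|=9
Step 14: on WHITE (2,4): turn R to W, flip to black, move to (2,3). |black|=10
Step 15: on BLACK (2,3): turn L to S, flip to white, move to (3,3). |black|=9
Step 16: on BLACK (3,3): turn L to E, flip to white, move to (3,4). |black|=8
Step 17: on BLACK (3,4): turn L to N, flip to white, move to (2,4). |black|=7
Step 18: on BLACK (2,4): turn L to W, flip to white, move to (2,3). |black|=6
Step 19: on WHITE (2,3): turn R to N, flip to black, move to (1,3). |black|=7
Step 20: on BLACK (1,3): turn L to W, flip to white, move to (1,2). |black|=6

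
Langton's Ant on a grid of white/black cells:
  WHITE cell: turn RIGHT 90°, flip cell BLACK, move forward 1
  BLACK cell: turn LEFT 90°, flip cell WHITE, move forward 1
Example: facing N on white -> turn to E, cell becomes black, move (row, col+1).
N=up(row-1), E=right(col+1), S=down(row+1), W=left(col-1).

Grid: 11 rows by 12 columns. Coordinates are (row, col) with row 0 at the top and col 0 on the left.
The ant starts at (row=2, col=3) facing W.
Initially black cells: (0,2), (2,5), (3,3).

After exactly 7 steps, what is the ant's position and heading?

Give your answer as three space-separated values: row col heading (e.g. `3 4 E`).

Step 1: on WHITE (2,3): turn R to N, flip to black, move to (1,3). |black|=4
Step 2: on WHITE (1,3): turn R to E, flip to black, move to (1,4). |black|=5
Step 3: on WHITE (1,4): turn R to S, flip to black, move to (2,4). |black|=6
Step 4: on WHITE (2,4): turn R to W, flip to black, move to (2,3). |black|=7
Step 5: on BLACK (2,3): turn L to S, flip to white, move to (3,3). |black|=6
Step 6: on BLACK (3,3): turn L to E, flip to white, move to (3,4). |black|=5
Step 7: on WHITE (3,4): turn R to S, flip to black, move to (4,4). |black|=6

Answer: 4 4 S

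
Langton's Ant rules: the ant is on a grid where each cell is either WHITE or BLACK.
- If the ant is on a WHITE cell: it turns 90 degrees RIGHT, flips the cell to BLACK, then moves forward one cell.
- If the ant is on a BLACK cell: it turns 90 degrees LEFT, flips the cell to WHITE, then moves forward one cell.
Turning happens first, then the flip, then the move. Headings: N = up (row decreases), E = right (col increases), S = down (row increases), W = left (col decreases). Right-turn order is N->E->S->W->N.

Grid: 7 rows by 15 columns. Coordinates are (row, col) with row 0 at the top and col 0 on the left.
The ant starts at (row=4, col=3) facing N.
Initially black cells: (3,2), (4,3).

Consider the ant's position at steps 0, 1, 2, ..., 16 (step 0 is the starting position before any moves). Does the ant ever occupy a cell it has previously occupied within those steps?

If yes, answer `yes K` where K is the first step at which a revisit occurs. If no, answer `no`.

Step 1: on BLACK (4,3): turn L to W, flip to white, move to (4,2). |black|=1 — new cell
Step 2: on WHITE (4,2): turn R to N, flip to black, move to (3,2). |black|=2 — new cell
Step 3: on BLACK (3,2): turn L to W, flip to white, move to (3,1). |black|=1 — new cell
Step 4: on WHITE (3,1): turn R to N, flip to black, move to (2,1). |black|=2 — new cell
Step 5: on WHITE (2,1): turn R to E, flip to black, move to (2,2). |black|=3 — new cell
Step 6: on WHITE (2,2): turn R to S, flip to black, move to (3,2). |black|=4 — REVISIT

Answer: yes 6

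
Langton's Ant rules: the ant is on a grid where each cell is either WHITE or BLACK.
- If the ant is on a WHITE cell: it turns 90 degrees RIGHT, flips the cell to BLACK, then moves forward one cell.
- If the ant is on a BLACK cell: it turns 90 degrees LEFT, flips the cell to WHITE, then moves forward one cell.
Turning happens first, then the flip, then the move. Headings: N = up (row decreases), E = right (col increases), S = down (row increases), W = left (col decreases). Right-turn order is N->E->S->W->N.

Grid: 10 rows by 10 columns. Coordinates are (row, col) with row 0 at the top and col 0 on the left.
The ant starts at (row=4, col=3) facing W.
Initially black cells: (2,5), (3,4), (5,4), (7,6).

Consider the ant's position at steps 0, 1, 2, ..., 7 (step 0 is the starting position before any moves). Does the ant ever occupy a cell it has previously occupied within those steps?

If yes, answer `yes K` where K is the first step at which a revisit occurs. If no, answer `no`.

Answer: no

Derivation:
Step 1: on WHITE (4,3): turn R to N, flip to black, move to (3,3). |black|=5 — new cell
Step 2: on WHITE (3,3): turn R to E, flip to black, move to (3,4). |black|=6 — new cell
Step 3: on BLACK (3,4): turn L to N, flip to white, move to (2,4). |black|=5 — new cell
Step 4: on WHITE (2,4): turn R to E, flip to black, move to (2,5). |black|=6 — new cell
Step 5: on BLACK (2,5): turn L to N, flip to white, move to (1,5). |black|=5 — new cell
Step 6: on WHITE (1,5): turn R to E, flip to black, move to (1,6). |black|=6 — new cell
Step 7: on WHITE (1,6): turn R to S, flip to black, move to (2,6). |black|=7 — new cell
No revisit within 7 steps.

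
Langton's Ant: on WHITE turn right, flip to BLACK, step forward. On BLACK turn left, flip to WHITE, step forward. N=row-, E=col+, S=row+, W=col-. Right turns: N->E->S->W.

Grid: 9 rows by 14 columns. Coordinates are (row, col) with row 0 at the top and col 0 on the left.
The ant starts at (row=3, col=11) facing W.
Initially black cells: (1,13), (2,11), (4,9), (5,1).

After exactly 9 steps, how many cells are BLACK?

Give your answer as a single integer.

Step 1: on WHITE (3,11): turn R to N, flip to black, move to (2,11). |black|=5
Step 2: on BLACK (2,11): turn L to W, flip to white, move to (2,10). |black|=4
Step 3: on WHITE (2,10): turn R to N, flip to black, move to (1,10). |black|=5
Step 4: on WHITE (1,10): turn R to E, flip to black, move to (1,11). |black|=6
Step 5: on WHITE (1,11): turn R to S, flip to black, move to (2,11). |black|=7
Step 6: on WHITE (2,11): turn R to W, flip to black, move to (2,10). |black|=8
Step 7: on BLACK (2,10): turn L to S, flip to white, move to (3,10). |black|=7
Step 8: on WHITE (3,10): turn R to W, flip to black, move to (3,9). |black|=8
Step 9: on WHITE (3,9): turn R to N, flip to black, move to (2,9). |black|=9

Answer: 9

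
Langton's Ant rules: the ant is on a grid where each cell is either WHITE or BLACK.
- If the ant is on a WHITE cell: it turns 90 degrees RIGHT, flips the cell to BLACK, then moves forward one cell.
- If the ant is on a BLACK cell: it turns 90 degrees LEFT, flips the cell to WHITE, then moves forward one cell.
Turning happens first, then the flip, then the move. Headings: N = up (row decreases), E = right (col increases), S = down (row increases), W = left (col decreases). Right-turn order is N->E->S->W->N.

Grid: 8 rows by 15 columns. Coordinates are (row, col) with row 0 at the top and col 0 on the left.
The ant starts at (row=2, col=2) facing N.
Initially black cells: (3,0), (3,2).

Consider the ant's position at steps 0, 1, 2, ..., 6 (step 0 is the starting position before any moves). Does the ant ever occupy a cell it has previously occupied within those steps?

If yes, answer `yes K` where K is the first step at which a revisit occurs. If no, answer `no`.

Step 1: on WHITE (2,2): turn R to E, flip to black, move to (2,3). |black|=3 — new cell
Step 2: on WHITE (2,3): turn R to S, flip to black, move to (3,3). |black|=4 — new cell
Step 3: on WHITE (3,3): turn R to W, flip to black, move to (3,2). |black|=5 — new cell
Step 4: on BLACK (3,2): turn L to S, flip to white, move to (4,2). |black|=4 — new cell
Step 5: on WHITE (4,2): turn R to W, flip to black, move to (4,1). |black|=5 — new cell
Step 6: on WHITE (4,1): turn R to N, flip to black, move to (3,1). |black|=6 — new cell
No revisit within 6 steps.

Answer: no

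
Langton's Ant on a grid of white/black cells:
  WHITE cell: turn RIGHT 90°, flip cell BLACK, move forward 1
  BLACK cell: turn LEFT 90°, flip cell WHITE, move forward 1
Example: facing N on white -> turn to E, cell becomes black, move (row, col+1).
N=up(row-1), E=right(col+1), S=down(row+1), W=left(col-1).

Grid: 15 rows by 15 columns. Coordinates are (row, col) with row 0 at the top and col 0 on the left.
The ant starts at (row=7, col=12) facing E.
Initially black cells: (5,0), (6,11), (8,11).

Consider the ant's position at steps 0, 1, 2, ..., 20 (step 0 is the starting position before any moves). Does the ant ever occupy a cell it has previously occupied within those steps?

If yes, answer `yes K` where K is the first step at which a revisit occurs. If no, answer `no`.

Step 1: on WHITE (7,12): turn R to S, flip to black, move to (8,12). |black|=4 — new cell
Step 2: on WHITE (8,12): turn R to W, flip to black, move to (8,11). |black|=5 — new cell
Step 3: on BLACK (8,11): turn L to S, flip to white, move to (9,11). |black|=4 — new cell
Step 4: on WHITE (9,11): turn R to W, flip to black, move to (9,10). |black|=5 — new cell
Step 5: on WHITE (9,10): turn R to N, flip to black, move to (8,10). |black|=6 — new cell
Step 6: on WHITE (8,10): turn R to E, flip to black, move to (8,11). |black|=7 — REVISIT

Answer: yes 6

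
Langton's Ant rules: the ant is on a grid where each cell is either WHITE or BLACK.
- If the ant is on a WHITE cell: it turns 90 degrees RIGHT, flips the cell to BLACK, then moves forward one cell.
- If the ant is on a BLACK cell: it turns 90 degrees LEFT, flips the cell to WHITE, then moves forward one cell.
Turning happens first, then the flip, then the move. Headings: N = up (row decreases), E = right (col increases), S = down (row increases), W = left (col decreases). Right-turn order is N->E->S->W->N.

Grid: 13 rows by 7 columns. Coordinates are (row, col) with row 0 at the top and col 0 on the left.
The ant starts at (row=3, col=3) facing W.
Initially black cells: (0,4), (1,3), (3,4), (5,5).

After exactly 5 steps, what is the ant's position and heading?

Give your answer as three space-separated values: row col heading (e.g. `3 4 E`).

Answer: 4 5 S

Derivation:
Step 1: on WHITE (3,3): turn R to N, flip to black, move to (2,3). |black|=5
Step 2: on WHITE (2,3): turn R to E, flip to black, move to (2,4). |black|=6
Step 3: on WHITE (2,4): turn R to S, flip to black, move to (3,4). |black|=7
Step 4: on BLACK (3,4): turn L to E, flip to white, move to (3,5). |black|=6
Step 5: on WHITE (3,5): turn R to S, flip to black, move to (4,5). |black|=7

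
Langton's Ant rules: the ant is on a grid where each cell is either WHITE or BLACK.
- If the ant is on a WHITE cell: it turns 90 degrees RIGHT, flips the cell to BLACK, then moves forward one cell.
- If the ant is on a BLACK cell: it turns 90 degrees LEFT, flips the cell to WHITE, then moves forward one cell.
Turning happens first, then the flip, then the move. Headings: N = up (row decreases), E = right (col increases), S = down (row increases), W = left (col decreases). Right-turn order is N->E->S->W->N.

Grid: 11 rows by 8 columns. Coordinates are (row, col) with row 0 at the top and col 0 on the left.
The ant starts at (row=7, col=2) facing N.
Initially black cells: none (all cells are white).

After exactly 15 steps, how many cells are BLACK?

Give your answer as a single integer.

Step 1: on WHITE (7,2): turn R to E, flip to black, move to (7,3). |black|=1
Step 2: on WHITE (7,3): turn R to S, flip to black, move to (8,3). |black|=2
Step 3: on WHITE (8,3): turn R to W, flip to black, move to (8,2). |black|=3
Step 4: on WHITE (8,2): turn R to N, flip to black, move to (7,2). |black|=4
Step 5: on BLACK (7,2): turn L to W, flip to white, move to (7,1). |black|=3
Step 6: on WHITE (7,1): turn R to N, flip to black, move to (6,1). |black|=4
Step 7: on WHITE (6,1): turn R to E, flip to black, move to (6,2). |black|=5
Step 8: on WHITE (6,2): turn R to S, flip to black, move to (7,2). |black|=6
Step 9: on WHITE (7,2): turn R to W, flip to black, move to (7,1). |black|=7
Step 10: on BLACK (7,1): turn L to S, flip to white, move to (8,1). |black|=6
Step 11: on WHITE (8,1): turn R to W, flip to black, move to (8,0). |black|=7
Step 12: on WHITE (8,0): turn R to N, flip to black, move to (7,0). |black|=8
Step 13: on WHITE (7,0): turn R to E, flip to black, move to (7,1). |black|=9
Step 14: on WHITE (7,1): turn R to S, flip to black, move to (8,1). |black|=10
Step 15: on BLACK (8,1): turn L to E, flip to white, move to (8,2). |black|=9

Answer: 9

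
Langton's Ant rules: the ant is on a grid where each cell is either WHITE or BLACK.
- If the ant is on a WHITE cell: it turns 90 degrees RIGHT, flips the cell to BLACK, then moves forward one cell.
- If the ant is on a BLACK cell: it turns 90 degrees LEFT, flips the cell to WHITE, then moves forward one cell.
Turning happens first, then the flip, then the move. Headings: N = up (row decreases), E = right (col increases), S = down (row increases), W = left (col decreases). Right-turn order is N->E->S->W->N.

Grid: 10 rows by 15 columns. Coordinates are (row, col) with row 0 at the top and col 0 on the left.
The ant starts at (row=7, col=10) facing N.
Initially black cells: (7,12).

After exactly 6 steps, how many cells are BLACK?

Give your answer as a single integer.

Step 1: on WHITE (7,10): turn R to E, flip to black, move to (7,11). |black|=2
Step 2: on WHITE (7,11): turn R to S, flip to black, move to (8,11). |black|=3
Step 3: on WHITE (8,11): turn R to W, flip to black, move to (8,10). |black|=4
Step 4: on WHITE (8,10): turn R to N, flip to black, move to (7,10). |black|=5
Step 5: on BLACK (7,10): turn L to W, flip to white, move to (7,9). |black|=4
Step 6: on WHITE (7,9): turn R to N, flip to black, move to (6,9). |black|=5

Answer: 5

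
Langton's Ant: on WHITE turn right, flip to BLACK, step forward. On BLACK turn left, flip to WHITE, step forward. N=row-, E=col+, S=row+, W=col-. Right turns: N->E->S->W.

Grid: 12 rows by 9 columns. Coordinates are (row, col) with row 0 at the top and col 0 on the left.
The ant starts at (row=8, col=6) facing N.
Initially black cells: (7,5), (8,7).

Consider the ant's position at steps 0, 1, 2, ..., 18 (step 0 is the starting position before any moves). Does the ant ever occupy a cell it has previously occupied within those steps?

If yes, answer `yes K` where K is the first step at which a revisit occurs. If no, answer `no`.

Step 1: on WHITE (8,6): turn R to E, flip to black, move to (8,7). |black|=3 — new cell
Step 2: on BLACK (8,7): turn L to N, flip to white, move to (7,7). |black|=2 — new cell
Step 3: on WHITE (7,7): turn R to E, flip to black, move to (7,8). |black|=3 — new cell
Step 4: on WHITE (7,8): turn R to S, flip to black, move to (8,8). |black|=4 — new cell
Step 5: on WHITE (8,8): turn R to W, flip to black, move to (8,7). |black|=5 — REVISIT

Answer: yes 5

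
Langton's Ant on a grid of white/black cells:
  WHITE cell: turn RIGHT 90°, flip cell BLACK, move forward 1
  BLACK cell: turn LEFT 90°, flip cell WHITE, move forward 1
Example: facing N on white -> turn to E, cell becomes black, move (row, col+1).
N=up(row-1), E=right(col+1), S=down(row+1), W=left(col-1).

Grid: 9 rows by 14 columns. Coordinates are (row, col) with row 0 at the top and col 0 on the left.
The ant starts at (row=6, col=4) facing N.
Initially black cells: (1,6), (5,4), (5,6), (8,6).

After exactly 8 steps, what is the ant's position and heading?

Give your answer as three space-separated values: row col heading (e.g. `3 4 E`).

Step 1: on WHITE (6,4): turn R to E, flip to black, move to (6,5). |black|=5
Step 2: on WHITE (6,5): turn R to S, flip to black, move to (7,5). |black|=6
Step 3: on WHITE (7,5): turn R to W, flip to black, move to (7,4). |black|=7
Step 4: on WHITE (7,4): turn R to N, flip to black, move to (6,4). |black|=8
Step 5: on BLACK (6,4): turn L to W, flip to white, move to (6,3). |black|=7
Step 6: on WHITE (6,3): turn R to N, flip to black, move to (5,3). |black|=8
Step 7: on WHITE (5,3): turn R to E, flip to black, move to (5,4). |black|=9
Step 8: on BLACK (5,4): turn L to N, flip to white, move to (4,4). |black|=8

Answer: 4 4 N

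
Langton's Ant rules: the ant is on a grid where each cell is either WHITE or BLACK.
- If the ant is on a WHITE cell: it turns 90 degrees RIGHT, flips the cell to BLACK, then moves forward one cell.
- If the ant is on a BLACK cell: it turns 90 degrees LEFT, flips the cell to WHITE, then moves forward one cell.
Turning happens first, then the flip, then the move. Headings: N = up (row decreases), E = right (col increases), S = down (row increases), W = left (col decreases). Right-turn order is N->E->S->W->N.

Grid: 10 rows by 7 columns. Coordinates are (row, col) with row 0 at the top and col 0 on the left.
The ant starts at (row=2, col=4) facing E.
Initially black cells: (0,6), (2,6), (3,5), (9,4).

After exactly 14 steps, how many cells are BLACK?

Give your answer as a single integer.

Step 1: on WHITE (2,4): turn R to S, flip to black, move to (3,4). |black|=5
Step 2: on WHITE (3,4): turn R to W, flip to black, move to (3,3). |black|=6
Step 3: on WHITE (3,3): turn R to N, flip to black, move to (2,3). |black|=7
Step 4: on WHITE (2,3): turn R to E, flip to black, move to (2,4). |black|=8
Step 5: on BLACK (2,4): turn L to N, flip to white, move to (1,4). |black|=7
Step 6: on WHITE (1,4): turn R to E, flip to black, move to (1,5). |black|=8
Step 7: on WHITE (1,5): turn R to S, flip to black, move to (2,5). |black|=9
Step 8: on WHITE (2,5): turn R to W, flip to black, move to (2,4). |black|=10
Step 9: on WHITE (2,4): turn R to N, flip to black, move to (1,4). |black|=11
Step 10: on BLACK (1,4): turn L to W, flip to white, move to (1,3). |black|=10
Step 11: on WHITE (1,3): turn R to N, flip to black, move to (0,3). |black|=11
Step 12: on WHITE (0,3): turn R to E, flip to black, move to (0,4). |black|=12
Step 13: on WHITE (0,4): turn R to S, flip to black, move to (1,4). |black|=13
Step 14: on WHITE (1,4): turn R to W, flip to black, move to (1,3). |black|=14

Answer: 14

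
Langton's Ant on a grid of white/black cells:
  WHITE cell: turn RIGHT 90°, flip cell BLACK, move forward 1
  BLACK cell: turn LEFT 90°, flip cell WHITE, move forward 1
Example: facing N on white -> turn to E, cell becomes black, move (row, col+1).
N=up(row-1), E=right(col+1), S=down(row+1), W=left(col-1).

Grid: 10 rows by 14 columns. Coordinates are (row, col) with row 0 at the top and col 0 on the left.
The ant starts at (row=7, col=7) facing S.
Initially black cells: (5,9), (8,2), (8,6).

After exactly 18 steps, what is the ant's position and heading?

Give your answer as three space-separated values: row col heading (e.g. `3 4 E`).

Answer: 6 8 N

Derivation:
Step 1: on WHITE (7,7): turn R to W, flip to black, move to (7,6). |black|=4
Step 2: on WHITE (7,6): turn R to N, flip to black, move to (6,6). |black|=5
Step 3: on WHITE (6,6): turn R to E, flip to black, move to (6,7). |black|=6
Step 4: on WHITE (6,7): turn R to S, flip to black, move to (7,7). |black|=7
Step 5: on BLACK (7,7): turn L to E, flip to white, move to (7,8). |black|=6
Step 6: on WHITE (7,8): turn R to S, flip to black, move to (8,8). |black|=7
Step 7: on WHITE (8,8): turn R to W, flip to black, move to (8,7). |black|=8
Step 8: on WHITE (8,7): turn R to N, flip to black, move to (7,7). |black|=9
Step 9: on WHITE (7,7): turn R to E, flip to black, move to (7,8). |black|=10
Step 10: on BLACK (7,8): turn L to N, flip to white, move to (6,8). |black|=9
Step 11: on WHITE (6,8): turn R to E, flip to black, move to (6,9). |black|=10
Step 12: on WHITE (6,9): turn R to S, flip to black, move to (7,9). |black|=11
Step 13: on WHITE (7,9): turn R to W, flip to black, move to (7,8). |black|=12
Step 14: on WHITE (7,8): turn R to N, flip to black, move to (6,8). |black|=13
Step 15: on BLACK (6,8): turn L to W, flip to white, move to (6,7). |black|=12
Step 16: on BLACK (6,7): turn L to S, flip to white, move to (7,7). |black|=11
Step 17: on BLACK (7,7): turn L to E, flip to white, move to (7,8). |black|=10
Step 18: on BLACK (7,8): turn L to N, flip to white, move to (6,8). |black|=9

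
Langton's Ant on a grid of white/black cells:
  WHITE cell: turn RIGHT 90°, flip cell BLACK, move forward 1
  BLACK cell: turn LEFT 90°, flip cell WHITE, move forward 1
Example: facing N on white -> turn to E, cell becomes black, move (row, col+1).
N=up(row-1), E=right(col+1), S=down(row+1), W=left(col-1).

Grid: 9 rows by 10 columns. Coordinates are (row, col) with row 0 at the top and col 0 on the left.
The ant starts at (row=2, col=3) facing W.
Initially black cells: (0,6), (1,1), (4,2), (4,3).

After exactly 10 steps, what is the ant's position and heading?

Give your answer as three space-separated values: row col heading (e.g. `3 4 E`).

Answer: 3 4 E

Derivation:
Step 1: on WHITE (2,3): turn R to N, flip to black, move to (1,3). |black|=5
Step 2: on WHITE (1,3): turn R to E, flip to black, move to (1,4). |black|=6
Step 3: on WHITE (1,4): turn R to S, flip to black, move to (2,4). |black|=7
Step 4: on WHITE (2,4): turn R to W, flip to black, move to (2,3). |black|=8
Step 5: on BLACK (2,3): turn L to S, flip to white, move to (3,3). |black|=7
Step 6: on WHITE (3,3): turn R to W, flip to black, move to (3,2). |black|=8
Step 7: on WHITE (3,2): turn R to N, flip to black, move to (2,2). |black|=9
Step 8: on WHITE (2,2): turn R to E, flip to black, move to (2,3). |black|=10
Step 9: on WHITE (2,3): turn R to S, flip to black, move to (3,3). |black|=11
Step 10: on BLACK (3,3): turn L to E, flip to white, move to (3,4). |black|=10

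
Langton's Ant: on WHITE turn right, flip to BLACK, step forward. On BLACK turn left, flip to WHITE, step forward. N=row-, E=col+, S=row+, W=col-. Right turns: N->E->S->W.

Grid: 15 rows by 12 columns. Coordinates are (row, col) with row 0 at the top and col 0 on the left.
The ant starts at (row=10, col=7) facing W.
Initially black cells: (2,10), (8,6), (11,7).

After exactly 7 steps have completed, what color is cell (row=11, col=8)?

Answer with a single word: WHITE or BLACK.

Answer: BLACK

Derivation:
Step 1: on WHITE (10,7): turn R to N, flip to black, move to (9,7). |black|=4
Step 2: on WHITE (9,7): turn R to E, flip to black, move to (9,8). |black|=5
Step 3: on WHITE (9,8): turn R to S, flip to black, move to (10,8). |black|=6
Step 4: on WHITE (10,8): turn R to W, flip to black, move to (10,7). |black|=7
Step 5: on BLACK (10,7): turn L to S, flip to white, move to (11,7). |black|=6
Step 6: on BLACK (11,7): turn L to E, flip to white, move to (11,8). |black|=5
Step 7: on WHITE (11,8): turn R to S, flip to black, move to (12,8). |black|=6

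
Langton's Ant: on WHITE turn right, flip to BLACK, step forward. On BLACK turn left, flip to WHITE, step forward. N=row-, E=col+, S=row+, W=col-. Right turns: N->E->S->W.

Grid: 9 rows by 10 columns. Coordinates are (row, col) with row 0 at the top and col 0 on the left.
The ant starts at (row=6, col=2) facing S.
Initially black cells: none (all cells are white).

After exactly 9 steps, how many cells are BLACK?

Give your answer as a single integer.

Step 1: on WHITE (6,2): turn R to W, flip to black, move to (6,1). |black|=1
Step 2: on WHITE (6,1): turn R to N, flip to black, move to (5,1). |black|=2
Step 3: on WHITE (5,1): turn R to E, flip to black, move to (5,2). |black|=3
Step 4: on WHITE (5,2): turn R to S, flip to black, move to (6,2). |black|=4
Step 5: on BLACK (6,2): turn L to E, flip to white, move to (6,3). |black|=3
Step 6: on WHITE (6,3): turn R to S, flip to black, move to (7,3). |black|=4
Step 7: on WHITE (7,3): turn R to W, flip to black, move to (7,2). |black|=5
Step 8: on WHITE (7,2): turn R to N, flip to black, move to (6,2). |black|=6
Step 9: on WHITE (6,2): turn R to E, flip to black, move to (6,3). |black|=7

Answer: 7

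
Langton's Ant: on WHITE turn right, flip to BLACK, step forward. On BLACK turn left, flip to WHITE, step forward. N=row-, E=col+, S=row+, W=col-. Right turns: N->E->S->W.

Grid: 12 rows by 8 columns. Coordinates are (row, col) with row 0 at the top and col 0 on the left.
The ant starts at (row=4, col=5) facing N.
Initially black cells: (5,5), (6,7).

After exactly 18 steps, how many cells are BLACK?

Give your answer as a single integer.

Step 1: on WHITE (4,5): turn R to E, flip to black, move to (4,6). |black|=3
Step 2: on WHITE (4,6): turn R to S, flip to black, move to (5,6). |black|=4
Step 3: on WHITE (5,6): turn R to W, flip to black, move to (5,5). |black|=5
Step 4: on BLACK (5,5): turn L to S, flip to white, move to (6,5). |black|=4
Step 5: on WHITE (6,5): turn R to W, flip to black, move to (6,4). |black|=5
Step 6: on WHITE (6,4): turn R to N, flip to black, move to (5,4). |black|=6
Step 7: on WHITE (5,4): turn R to E, flip to black, move to (5,5). |black|=7
Step 8: on WHITE (5,5): turn R to S, flip to black, move to (6,5). |black|=8
Step 9: on BLACK (6,5): turn L to E, flip to white, move to (6,6). |black|=7
Step 10: on WHITE (6,6): turn R to S, flip to black, move to (7,6). |black|=8
Step 11: on WHITE (7,6): turn R to W, flip to black, move to (7,5). |black|=9
Step 12: on WHITE (7,5): turn R to N, flip to black, move to (6,5). |black|=10
Step 13: on WHITE (6,5): turn R to E, flip to black, move to (6,6). |black|=11
Step 14: on BLACK (6,6): turn L to N, flip to white, move to (5,6). |black|=10
Step 15: on BLACK (5,6): turn L to W, flip to white, move to (5,5). |black|=9
Step 16: on BLACK (5,5): turn L to S, flip to white, move to (6,5). |black|=8
Step 17: on BLACK (6,5): turn L to E, flip to white, move to (6,6). |black|=7
Step 18: on WHITE (6,6): turn R to S, flip to black, move to (7,6). |black|=8

Answer: 8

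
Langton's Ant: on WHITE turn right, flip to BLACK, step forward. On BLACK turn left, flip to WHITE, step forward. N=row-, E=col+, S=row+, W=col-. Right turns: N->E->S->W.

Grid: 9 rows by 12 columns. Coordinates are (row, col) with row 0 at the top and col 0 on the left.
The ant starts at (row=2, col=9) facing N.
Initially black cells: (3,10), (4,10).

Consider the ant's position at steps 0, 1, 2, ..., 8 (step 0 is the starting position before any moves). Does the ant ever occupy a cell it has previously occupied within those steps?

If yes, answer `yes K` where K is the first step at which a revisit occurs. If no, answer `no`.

Step 1: on WHITE (2,9): turn R to E, flip to black, move to (2,10). |black|=3 — new cell
Step 2: on WHITE (2,10): turn R to S, flip to black, move to (3,10). |black|=4 — new cell
Step 3: on BLACK (3,10): turn L to E, flip to white, move to (3,11). |black|=3 — new cell
Step 4: on WHITE (3,11): turn R to S, flip to black, move to (4,11). |black|=4 — new cell
Step 5: on WHITE (4,11): turn R to W, flip to black, move to (4,10). |black|=5 — new cell
Step 6: on BLACK (4,10): turn L to S, flip to white, move to (5,10). |black|=4 — new cell
Step 7: on WHITE (5,10): turn R to W, flip to black, move to (5,9). |black|=5 — new cell
Step 8: on WHITE (5,9): turn R to N, flip to black, move to (4,9). |black|=6 — new cell
No revisit within 8 steps.

Answer: no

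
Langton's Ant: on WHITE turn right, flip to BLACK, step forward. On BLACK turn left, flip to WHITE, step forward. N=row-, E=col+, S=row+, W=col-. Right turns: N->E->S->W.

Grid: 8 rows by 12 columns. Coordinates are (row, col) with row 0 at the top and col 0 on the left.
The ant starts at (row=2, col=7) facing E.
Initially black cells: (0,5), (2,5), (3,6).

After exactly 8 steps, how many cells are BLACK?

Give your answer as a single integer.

Step 1: on WHITE (2,7): turn R to S, flip to black, move to (3,7). |black|=4
Step 2: on WHITE (3,7): turn R to W, flip to black, move to (3,6). |black|=5
Step 3: on BLACK (3,6): turn L to S, flip to white, move to (4,6). |black|=4
Step 4: on WHITE (4,6): turn R to W, flip to black, move to (4,5). |black|=5
Step 5: on WHITE (4,5): turn R to N, flip to black, move to (3,5). |black|=6
Step 6: on WHITE (3,5): turn R to E, flip to black, move to (3,6). |black|=7
Step 7: on WHITE (3,6): turn R to S, flip to black, move to (4,6). |black|=8
Step 8: on BLACK (4,6): turn L to E, flip to white, move to (4,7). |black|=7

Answer: 7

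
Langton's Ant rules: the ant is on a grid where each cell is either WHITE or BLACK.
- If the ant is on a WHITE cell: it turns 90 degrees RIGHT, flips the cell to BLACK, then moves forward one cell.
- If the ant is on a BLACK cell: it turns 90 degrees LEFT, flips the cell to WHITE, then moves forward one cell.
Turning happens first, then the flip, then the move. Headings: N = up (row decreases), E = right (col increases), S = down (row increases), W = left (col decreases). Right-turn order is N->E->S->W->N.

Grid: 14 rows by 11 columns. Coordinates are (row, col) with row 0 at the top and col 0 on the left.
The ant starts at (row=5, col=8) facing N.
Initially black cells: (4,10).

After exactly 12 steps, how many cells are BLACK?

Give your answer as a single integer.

Answer: 9

Derivation:
Step 1: on WHITE (5,8): turn R to E, flip to black, move to (5,9). |black|=2
Step 2: on WHITE (5,9): turn R to S, flip to black, move to (6,9). |black|=3
Step 3: on WHITE (6,9): turn R to W, flip to black, move to (6,8). |black|=4
Step 4: on WHITE (6,8): turn R to N, flip to black, move to (5,8). |black|=5
Step 5: on BLACK (5,8): turn L to W, flip to white, move to (5,7). |black|=4
Step 6: on WHITE (5,7): turn R to N, flip to black, move to (4,7). |black|=5
Step 7: on WHITE (4,7): turn R to E, flip to black, move to (4,8). |black|=6
Step 8: on WHITE (4,8): turn R to S, flip to black, move to (5,8). |black|=7
Step 9: on WHITE (5,8): turn R to W, flip to black, move to (5,7). |black|=8
Step 10: on BLACK (5,7): turn L to S, flip to white, move to (6,7). |black|=7
Step 11: on WHITE (6,7): turn R to W, flip to black, move to (6,6). |black|=8
Step 12: on WHITE (6,6): turn R to N, flip to black, move to (5,6). |black|=9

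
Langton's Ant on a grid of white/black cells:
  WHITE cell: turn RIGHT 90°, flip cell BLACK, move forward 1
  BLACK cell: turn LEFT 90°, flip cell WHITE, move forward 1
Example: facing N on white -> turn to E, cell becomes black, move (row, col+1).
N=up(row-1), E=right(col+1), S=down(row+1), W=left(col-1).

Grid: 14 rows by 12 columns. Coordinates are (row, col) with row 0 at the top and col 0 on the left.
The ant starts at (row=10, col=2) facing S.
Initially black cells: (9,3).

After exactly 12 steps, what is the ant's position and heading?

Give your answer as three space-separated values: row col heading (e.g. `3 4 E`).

Answer: 10 2 S

Derivation:
Step 1: on WHITE (10,2): turn R to W, flip to black, move to (10,1). |black|=2
Step 2: on WHITE (10,1): turn R to N, flip to black, move to (9,1). |black|=3
Step 3: on WHITE (9,1): turn R to E, flip to black, move to (9,2). |black|=4
Step 4: on WHITE (9,2): turn R to S, flip to black, move to (10,2). |black|=5
Step 5: on BLACK (10,2): turn L to E, flip to white, move to (10,3). |black|=4
Step 6: on WHITE (10,3): turn R to S, flip to black, move to (11,3). |black|=5
Step 7: on WHITE (11,3): turn R to W, flip to black, move to (11,2). |black|=6
Step 8: on WHITE (11,2): turn R to N, flip to black, move to (10,2). |black|=7
Step 9: on WHITE (10,2): turn R to E, flip to black, move to (10,3). |black|=8
Step 10: on BLACK (10,3): turn L to N, flip to white, move to (9,3). |black|=7
Step 11: on BLACK (9,3): turn L to W, flip to white, move to (9,2). |black|=6
Step 12: on BLACK (9,2): turn L to S, flip to white, move to (10,2). |black|=5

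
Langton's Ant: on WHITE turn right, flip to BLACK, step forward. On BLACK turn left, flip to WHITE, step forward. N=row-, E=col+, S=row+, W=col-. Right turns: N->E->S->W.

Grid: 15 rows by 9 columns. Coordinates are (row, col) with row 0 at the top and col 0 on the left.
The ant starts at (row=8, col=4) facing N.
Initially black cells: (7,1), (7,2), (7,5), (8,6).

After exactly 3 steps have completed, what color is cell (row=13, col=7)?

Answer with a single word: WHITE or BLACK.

Step 1: on WHITE (8,4): turn R to E, flip to black, move to (8,5). |black|=5
Step 2: on WHITE (8,5): turn R to S, flip to black, move to (9,5). |black|=6
Step 3: on WHITE (9,5): turn R to W, flip to black, move to (9,4). |black|=7

Answer: WHITE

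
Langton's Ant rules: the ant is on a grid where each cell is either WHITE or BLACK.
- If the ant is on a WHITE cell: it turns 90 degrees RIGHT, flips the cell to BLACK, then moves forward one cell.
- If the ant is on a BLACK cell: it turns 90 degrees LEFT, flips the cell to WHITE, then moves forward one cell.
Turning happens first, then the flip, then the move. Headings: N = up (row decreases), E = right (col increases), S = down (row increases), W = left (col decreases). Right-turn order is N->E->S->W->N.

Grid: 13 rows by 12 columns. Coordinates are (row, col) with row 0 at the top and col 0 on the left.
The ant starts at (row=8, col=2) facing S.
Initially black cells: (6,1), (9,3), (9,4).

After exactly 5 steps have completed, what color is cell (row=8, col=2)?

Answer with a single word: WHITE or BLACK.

Step 1: on WHITE (8,2): turn R to W, flip to black, move to (8,1). |black|=4
Step 2: on WHITE (8,1): turn R to N, flip to black, move to (7,1). |black|=5
Step 3: on WHITE (7,1): turn R to E, flip to black, move to (7,2). |black|=6
Step 4: on WHITE (7,2): turn R to S, flip to black, move to (8,2). |black|=7
Step 5: on BLACK (8,2): turn L to E, flip to white, move to (8,3). |black|=6

Answer: WHITE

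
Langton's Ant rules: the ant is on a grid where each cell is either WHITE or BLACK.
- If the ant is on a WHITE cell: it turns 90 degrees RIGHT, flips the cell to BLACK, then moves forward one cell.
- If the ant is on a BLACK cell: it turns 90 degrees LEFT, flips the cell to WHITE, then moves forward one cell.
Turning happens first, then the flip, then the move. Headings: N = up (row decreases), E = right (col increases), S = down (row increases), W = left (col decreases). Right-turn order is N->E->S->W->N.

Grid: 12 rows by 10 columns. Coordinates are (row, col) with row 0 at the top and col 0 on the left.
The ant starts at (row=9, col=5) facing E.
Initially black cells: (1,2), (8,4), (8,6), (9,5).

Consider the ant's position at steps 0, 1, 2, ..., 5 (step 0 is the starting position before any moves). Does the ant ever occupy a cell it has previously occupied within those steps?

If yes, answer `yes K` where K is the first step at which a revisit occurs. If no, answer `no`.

Answer: no

Derivation:
Step 1: on BLACK (9,5): turn L to N, flip to white, move to (8,5). |black|=3 — new cell
Step 2: on WHITE (8,5): turn R to E, flip to black, move to (8,6). |black|=4 — new cell
Step 3: on BLACK (8,6): turn L to N, flip to white, move to (7,6). |black|=3 — new cell
Step 4: on WHITE (7,6): turn R to E, flip to black, move to (7,7). |black|=4 — new cell
Step 5: on WHITE (7,7): turn R to S, flip to black, move to (8,7). |black|=5 — new cell
No revisit within 5 steps.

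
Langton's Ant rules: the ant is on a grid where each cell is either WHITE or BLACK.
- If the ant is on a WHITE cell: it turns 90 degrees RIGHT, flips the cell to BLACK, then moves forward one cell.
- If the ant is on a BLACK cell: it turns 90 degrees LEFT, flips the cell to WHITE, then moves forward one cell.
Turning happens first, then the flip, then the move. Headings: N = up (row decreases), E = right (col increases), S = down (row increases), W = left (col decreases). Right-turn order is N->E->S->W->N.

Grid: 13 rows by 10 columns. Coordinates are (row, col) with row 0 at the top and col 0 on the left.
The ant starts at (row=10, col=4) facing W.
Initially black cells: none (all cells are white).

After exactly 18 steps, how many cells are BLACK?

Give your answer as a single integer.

Step 1: on WHITE (10,4): turn R to N, flip to black, move to (9,4). |black|=1
Step 2: on WHITE (9,4): turn R to E, flip to black, move to (9,5). |black|=2
Step 3: on WHITE (9,5): turn R to S, flip to black, move to (10,5). |black|=3
Step 4: on WHITE (10,5): turn R to W, flip to black, move to (10,4). |black|=4
Step 5: on BLACK (10,4): turn L to S, flip to white, move to (11,4). |black|=3
Step 6: on WHITE (11,4): turn R to W, flip to black, move to (11,3). |black|=4
Step 7: on WHITE (11,3): turn R to N, flip to black, move to (10,3). |black|=5
Step 8: on WHITE (10,3): turn R to E, flip to black, move to (10,4). |black|=6
Step 9: on WHITE (10,4): turn R to S, flip to black, move to (11,4). |black|=7
Step 10: on BLACK (11,4): turn L to E, flip to white, move to (11,5). |black|=6
Step 11: on WHITE (11,5): turn R to S, flip to black, move to (12,5). |black|=7
Step 12: on WHITE (12,5): turn R to W, flip to black, move to (12,4). |black|=8
Step 13: on WHITE (12,4): turn R to N, flip to black, move to (11,4). |black|=9
Step 14: on WHITE (11,4): turn R to E, flip to black, move to (11,5). |black|=10
Step 15: on BLACK (11,5): turn L to N, flip to white, move to (10,5). |black|=9
Step 16: on BLACK (10,5): turn L to W, flip to white, move to (10,4). |black|=8
Step 17: on BLACK (10,4): turn L to S, flip to white, move to (11,4). |black|=7
Step 18: on BLACK (11,4): turn L to E, flip to white, move to (11,5). |black|=6

Answer: 6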